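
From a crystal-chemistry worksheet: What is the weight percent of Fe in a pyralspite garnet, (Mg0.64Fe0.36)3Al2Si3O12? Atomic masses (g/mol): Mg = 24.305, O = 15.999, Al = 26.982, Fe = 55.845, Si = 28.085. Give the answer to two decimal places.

13.80 weight percent

Molar mass of (Mg0.64Fe0.36)3Al2Si3O12: 1.92·24.305 + 1.08·55.845 + 2·26.982 + 3·28.085 + 12·15.999 = 437.185 g/mol.
Mass of Fe per formula unit: 1.08 × 55.845 = 60.313 g.
Weight fraction Fe = 60.313 / 437.185 = 0.1380.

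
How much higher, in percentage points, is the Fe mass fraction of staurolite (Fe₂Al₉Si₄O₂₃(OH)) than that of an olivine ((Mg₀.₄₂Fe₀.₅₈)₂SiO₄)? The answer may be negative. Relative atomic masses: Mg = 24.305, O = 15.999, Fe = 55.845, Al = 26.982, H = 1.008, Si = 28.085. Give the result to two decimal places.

Fe in Fe₂Al₉Si₄O₂₃(OH): molar mass 851.852 g/mol; 2×55.845 = 111.690 g → 13.11 wt%.
Fe in (Mg₀.₄₂Fe₀.₅₈)₂SiO₄: molar mass 177.277 g/mol; 1.16×55.845 = 64.780 g → 36.54 wt%.
Difference = 13.11 − 36.54 = -23.43 percentage points.

-23.43 percentage points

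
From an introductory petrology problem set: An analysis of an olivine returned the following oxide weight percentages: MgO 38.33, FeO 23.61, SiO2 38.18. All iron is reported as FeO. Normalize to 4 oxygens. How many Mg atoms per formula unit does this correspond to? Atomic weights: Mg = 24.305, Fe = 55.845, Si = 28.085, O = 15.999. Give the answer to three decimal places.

1.491 Mg apfu

MgO (M=40.304): mol = 0.95102; Mg = 0.95102, O = 0.95102.
FeO (M=71.844): mol = 0.32863; Fe = 0.32863, O = 0.32863.
SiO2 (M=60.083): mol = 0.63545; Si = 0.63545, O = 1.27090.
ΣO = 2.55055; factor = 4/ΣO = 1.56829.
Mg apfu = 0.95102 × 1.56829 = 1.491.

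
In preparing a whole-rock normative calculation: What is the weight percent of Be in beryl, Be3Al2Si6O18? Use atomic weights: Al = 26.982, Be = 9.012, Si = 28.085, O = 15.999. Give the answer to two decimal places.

5.03 weight percent

Formula mass = 3×9.012 + 2×26.982 + 6×28.085 + 18×15.999 = 537.492 g/mol, of which 27.036 g is Be.
So Be makes up 27.036/537.492 = 0.0503 of the mass, i.e. 5.03%.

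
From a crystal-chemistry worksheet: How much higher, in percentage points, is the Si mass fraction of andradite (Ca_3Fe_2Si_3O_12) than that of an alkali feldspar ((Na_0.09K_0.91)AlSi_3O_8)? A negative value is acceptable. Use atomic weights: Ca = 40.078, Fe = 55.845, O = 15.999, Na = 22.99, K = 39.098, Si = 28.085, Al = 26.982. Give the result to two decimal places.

-13.85 percentage points

Si in Ca_3Fe_2Si_3O_12: molar mass 508.167 g/mol; 3×28.085 = 84.255 g → 16.58 wt%.
Si in (Na_0.09K_0.91)AlSi_3O_8: molar mass 276.877 g/mol; 3×28.085 = 84.255 g → 30.43 wt%.
Difference = 16.58 − 30.43 = -13.85 percentage points.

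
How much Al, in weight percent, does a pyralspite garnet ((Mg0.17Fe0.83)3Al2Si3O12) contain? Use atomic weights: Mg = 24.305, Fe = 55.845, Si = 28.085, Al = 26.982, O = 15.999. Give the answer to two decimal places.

11.20 weight percent

Formula mass = 0.51×24.305 + 2.49×55.845 + 2×26.982 + 3×28.085 + 12×15.999 = 481.657 g/mol, of which 53.964 g is Al.
So Al makes up 53.964/481.657 = 0.1120 of the mass, i.e. 11.20%.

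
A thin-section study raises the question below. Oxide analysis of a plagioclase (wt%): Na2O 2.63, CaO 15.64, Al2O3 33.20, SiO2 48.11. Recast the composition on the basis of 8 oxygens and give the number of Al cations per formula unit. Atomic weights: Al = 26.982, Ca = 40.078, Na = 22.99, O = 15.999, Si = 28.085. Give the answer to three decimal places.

1.797 Al apfu

2.63 wt% Na2O ÷ 61.979 g/mol = 0.04243 mol, giving 0.08486 Na and 0.04243 O.
15.64 wt% CaO ÷ 56.077 g/mol = 0.27890 mol, giving 0.27890 Ca and 0.27890 O.
33.20 wt% Al2O3 ÷ 101.961 g/mol = 0.32561 mol, giving 0.65122 Al and 0.97683 O.
48.11 wt% SiO2 ÷ 60.083 g/mol = 0.80073 mol, giving 0.80073 Si and 1.60146 O.
Oxygen sums to 2.89962; scaling by 8/2.89962 = 2.75898 puts the formula on 8 O.
Al: 0.65122 × 2.75898 = 1.797 atoms per formula unit.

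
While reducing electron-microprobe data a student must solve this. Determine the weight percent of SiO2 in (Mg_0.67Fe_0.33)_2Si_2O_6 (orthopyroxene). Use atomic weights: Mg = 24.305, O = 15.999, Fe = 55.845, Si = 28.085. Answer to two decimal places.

M((Mg_0.67Fe_0.33)_2Si_2O_6) = 221.590 g/mol; M(SiO2) = 60.083 g/mol.
Moles SiO2 per formula unit = 2 Si ÷ 1 = 2.0000.
SiO2 fraction = (2.0000 × 60.083) / 221.590 = 120.166/221.590 = 0.5423.

54.23 wt%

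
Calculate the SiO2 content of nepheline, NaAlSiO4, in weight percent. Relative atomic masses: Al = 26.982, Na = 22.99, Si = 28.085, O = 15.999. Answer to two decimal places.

42.30 wt%

Molar mass of NaAlSiO4 = 1*22.99 + 1*26.982 + 1*28.085 + 4*15.999 = 142.053 g/mol.
Each formula unit contains 1 Si, equivalent to 1/1 = 1.0000 mol SiO2.
M(SiO2) = 1×28.085 + 2×15.999 = 60.083 g/mol.
Mass of SiO2 per formula unit = 1.0000 × 60.083 = 60.083 g.
SiO2 wt% = 60.083 / 142.053 × 100 = 42.30%.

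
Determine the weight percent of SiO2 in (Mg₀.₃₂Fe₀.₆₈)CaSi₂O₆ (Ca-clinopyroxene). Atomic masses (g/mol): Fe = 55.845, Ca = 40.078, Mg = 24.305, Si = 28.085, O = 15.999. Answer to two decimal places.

Molar mass of (Mg₀.₃₂Fe₀.₆₈)CaSi₂O₆ = 0.32*24.305 + 0.68*55.845 + 1*40.078 + 2*28.085 + 6*15.999 = 237.994 g/mol.
Each formula unit contains 2 Si, equivalent to 2/1 = 2.0000 mol SiO2.
M(SiO2) = 1×28.085 + 2×15.999 = 60.083 g/mol.
Mass of SiO2 per formula unit = 2.0000 × 60.083 = 120.166 g.
SiO2 wt% = 120.166 / 237.994 × 100 = 50.49%.

50.49 wt%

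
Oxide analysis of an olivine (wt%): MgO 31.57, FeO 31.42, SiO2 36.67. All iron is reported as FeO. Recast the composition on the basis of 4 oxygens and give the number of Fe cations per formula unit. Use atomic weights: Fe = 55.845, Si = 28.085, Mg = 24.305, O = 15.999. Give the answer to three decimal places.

MgO: 31.57/40.304 = 0.78330 mol → 0.78330 mol Mg, 0.78330 mol O.
FeO: 31.42/71.844 = 0.43734 mol → 0.43734 mol Fe, 0.43734 mol O.
SiO2: 36.67/60.083 = 0.61032 mol → 0.61032 mol Si, 1.22064 mol O.
Total oxygen = 2.44128 mol. Normalization factor = 4/2.44128 = 1.63848.
Fe per 4 O = 0.43734 × 1.63848 = 0.717.

0.717 Fe apfu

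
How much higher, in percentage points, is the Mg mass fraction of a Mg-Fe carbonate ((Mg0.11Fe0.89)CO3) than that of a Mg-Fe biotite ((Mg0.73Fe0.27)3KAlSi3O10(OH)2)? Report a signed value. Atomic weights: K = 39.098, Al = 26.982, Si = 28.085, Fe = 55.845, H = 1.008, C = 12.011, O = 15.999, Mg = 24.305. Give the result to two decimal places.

-9.64 percentage points

M((Mg0.11Fe0.89)CO3) = 112.384 g/mol, so wt% Mg = 2.674/112.384 × 100 = 2.38%.
M((Mg0.73Fe0.27)3KAlSi3O10(OH)2) = 442.801 g/mol, so wt% Mg = 53.228/442.801 × 100 = 12.02%.
2.38 − 12.02 = -9.64 pp.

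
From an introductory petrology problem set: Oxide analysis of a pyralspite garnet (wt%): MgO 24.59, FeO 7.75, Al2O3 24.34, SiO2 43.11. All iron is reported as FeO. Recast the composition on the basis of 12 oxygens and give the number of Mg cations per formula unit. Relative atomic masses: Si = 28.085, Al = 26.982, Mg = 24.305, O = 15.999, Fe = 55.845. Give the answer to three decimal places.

MgO: 24.59/40.304 = 0.61011 mol → 0.61011 mol Mg, 0.61011 mol O.
FeO: 7.75/71.844 = 0.10787 mol → 0.10787 mol Fe, 0.10787 mol O.
Al2O3: 24.34/101.961 = 0.23872 mol → 0.47744 mol Al, 0.71616 mol O.
SiO2: 43.11/60.083 = 0.71751 mol → 0.71751 mol Si, 1.43502 mol O.
Total oxygen = 2.86916 mol. Normalization factor = 12/2.86916 = 4.18241.
Mg per 12 O = 0.61011 × 4.18241 = 2.552.

2.552 Mg apfu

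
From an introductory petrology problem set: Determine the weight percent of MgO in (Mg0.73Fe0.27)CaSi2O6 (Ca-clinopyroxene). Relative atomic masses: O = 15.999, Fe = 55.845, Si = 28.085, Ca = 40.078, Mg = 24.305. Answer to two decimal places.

13.07 wt%

Molar mass of (Mg0.73Fe0.27)CaSi2O6 = 0.73·24.305 + 0.27·55.845 + 1·40.078 + 2·28.085 + 6·15.999 = 225.063 g/mol.
Each formula unit contains 0.73 Mg, equivalent to 0.73/1 = 0.7300 mol MgO.
M(MgO) = 1×24.305 + 1×15.999 = 40.304 g/mol.
Mass of MgO per formula unit = 0.7300 × 40.304 = 29.422 g.
MgO wt% = 29.422 / 225.063 × 100 = 13.07%.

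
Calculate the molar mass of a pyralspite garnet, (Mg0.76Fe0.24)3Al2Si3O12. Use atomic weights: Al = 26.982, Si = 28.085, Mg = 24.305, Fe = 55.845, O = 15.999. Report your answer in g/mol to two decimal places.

425.83 g/mol

The formula mass is the sum 2.28(24.305) + 0.72(55.845) + 2(26.982) + 3(28.085) + 12(15.999).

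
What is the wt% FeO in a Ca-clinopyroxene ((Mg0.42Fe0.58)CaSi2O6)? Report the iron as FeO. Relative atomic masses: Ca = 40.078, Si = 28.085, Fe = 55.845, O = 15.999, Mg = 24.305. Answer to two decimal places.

Molar mass of (Mg0.42Fe0.58)CaSi2O6 = 0.42×24.305 + 0.58×55.845 + 1×40.078 + 2×28.085 + 6×15.999 = 234.840 g/mol.
Each formula unit contains 0.58 Fe, equivalent to 0.58/1 = 0.5800 mol FeO.
M(FeO) = 1×55.845 + 1×15.999 = 71.844 g/mol.
Mass of FeO per formula unit = 0.5800 × 71.844 = 41.670 g.
FeO wt% = 41.670 / 234.840 × 100 = 17.74%.

17.74 wt%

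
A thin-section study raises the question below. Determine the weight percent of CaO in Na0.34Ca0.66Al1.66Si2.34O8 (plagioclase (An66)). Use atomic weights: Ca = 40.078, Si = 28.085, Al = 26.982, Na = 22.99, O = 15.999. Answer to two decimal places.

13.57 wt%

Formula mass = 272.769 g/mol.
0.66 Ca → 0.6600 mol CaO per formula unit; M(CaO) = 56.077, so CaO mass = 37.011 g.
37.011/272.769 × 100 = 13.57 wt%.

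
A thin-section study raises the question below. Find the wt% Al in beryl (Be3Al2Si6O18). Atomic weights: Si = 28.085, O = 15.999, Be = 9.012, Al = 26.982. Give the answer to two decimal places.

10.04 wt%

Molar mass of Be3Al2Si6O18: 3*9.012 + 2*26.982 + 6*28.085 + 18*15.999 = 537.492 g/mol.
Mass of Al per formula unit: 2 × 26.982 = 53.964 g.
Weight fraction Al = 53.964 / 537.492 = 0.1004.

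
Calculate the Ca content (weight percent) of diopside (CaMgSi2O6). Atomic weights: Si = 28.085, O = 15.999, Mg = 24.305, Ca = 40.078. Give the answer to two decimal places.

18.51 weight percent

Formula mass = 1×40.078 + 1×24.305 + 2×28.085 + 6×15.999 = 216.547 g/mol, of which 40.078 g is Ca.
So Ca makes up 40.078/216.547 = 0.1851 of the mass, i.e. 18.51%.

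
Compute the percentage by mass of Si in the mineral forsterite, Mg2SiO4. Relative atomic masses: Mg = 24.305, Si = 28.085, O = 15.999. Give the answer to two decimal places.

Formula mass = 2*24.305 + 1*28.085 + 4*15.999 = 140.691 g/mol, of which 28.085 g is Si.
So Si makes up 28.085/140.691 = 0.1996 of the mass, i.e. 19.96%.

19.96 mass %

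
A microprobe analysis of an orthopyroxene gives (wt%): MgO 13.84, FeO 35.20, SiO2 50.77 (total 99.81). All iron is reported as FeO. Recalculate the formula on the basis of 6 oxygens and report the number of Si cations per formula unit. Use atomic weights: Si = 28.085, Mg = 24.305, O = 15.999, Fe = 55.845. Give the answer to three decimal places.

13.84 wt% MgO ÷ 40.304 g/mol = 0.34339 mol, giving 0.34339 Mg and 0.34339 O.
35.20 wt% FeO ÷ 71.844 g/mol = 0.48995 mol, giving 0.48995 Fe and 0.48995 O.
50.77 wt% SiO2 ÷ 60.083 g/mol = 0.84500 mol, giving 0.84500 Si and 1.69000 O.
Oxygen sums to 2.52334; scaling by 6/2.52334 = 2.37780 puts the formula on 6 O.
Si: 0.84500 × 2.37780 = 2.009 atoms per formula unit.

2.009 Si apfu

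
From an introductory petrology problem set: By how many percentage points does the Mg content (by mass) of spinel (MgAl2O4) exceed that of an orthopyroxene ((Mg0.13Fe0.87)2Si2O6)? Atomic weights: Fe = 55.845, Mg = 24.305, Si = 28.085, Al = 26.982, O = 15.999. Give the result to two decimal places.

14.61 percentage points

First mineral: 24.305 g Mg in 142.265 g formula = 17.08 wt% Mg.
Second mineral: 6.319 g Mg in 255.654 g formula = 2.47 wt% Mg.
17.08% − 2.47% gives a difference of 14.61 percentage points.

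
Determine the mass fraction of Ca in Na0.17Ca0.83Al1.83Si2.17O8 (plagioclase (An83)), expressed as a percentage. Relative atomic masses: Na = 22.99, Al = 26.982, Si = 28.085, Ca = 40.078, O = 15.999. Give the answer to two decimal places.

Formula mass = 0.17×22.99 + 0.83×40.078 + 1.83×26.982 + 2.17×28.085 + 8×15.999 = 275.487 g/mol, of which 33.265 g is Ca.
So Ca makes up 33.265/275.487 = 0.1207 of the mass, i.e. 12.07%.

12.07 wt%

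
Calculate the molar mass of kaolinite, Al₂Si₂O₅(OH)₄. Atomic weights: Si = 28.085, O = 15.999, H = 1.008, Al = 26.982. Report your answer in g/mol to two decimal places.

Al: 2 × 26.982 = 53.9640
Si: 2 × 28.085 = 56.1700
O: 9 × 15.999 = 143.9910
H: 4 × 1.008 = 4.0320
Summing the contributions gives the formula mass.

258.16 g/mol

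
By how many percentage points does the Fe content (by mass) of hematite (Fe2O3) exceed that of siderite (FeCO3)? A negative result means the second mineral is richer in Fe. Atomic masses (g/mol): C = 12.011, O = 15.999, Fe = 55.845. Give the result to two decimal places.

21.74 percentage points

M(Fe2O3) = 159.687 g/mol, so wt% Fe = 111.690/159.687 × 100 = 69.94%.
M(FeCO3) = 115.853 g/mol, so wt% Fe = 55.845/115.853 × 100 = 48.20%.
69.94 − 48.20 = 21.74 pp.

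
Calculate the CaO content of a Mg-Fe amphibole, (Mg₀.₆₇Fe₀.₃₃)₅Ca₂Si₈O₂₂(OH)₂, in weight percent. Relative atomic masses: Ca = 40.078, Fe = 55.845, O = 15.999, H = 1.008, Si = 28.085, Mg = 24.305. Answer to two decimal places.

M((Mg₀.₆₇Fe₀.₃₃)₅Ca₂Si₈O₂₂(OH)₂) = 864.394 g/mol; M(CaO) = 56.077 g/mol.
Moles CaO per formula unit = 2 Ca ÷ 1 = 2.0000.
CaO fraction = (2.0000 × 56.077) / 864.394 = 112.154/864.394 = 0.1297.

12.97 wt%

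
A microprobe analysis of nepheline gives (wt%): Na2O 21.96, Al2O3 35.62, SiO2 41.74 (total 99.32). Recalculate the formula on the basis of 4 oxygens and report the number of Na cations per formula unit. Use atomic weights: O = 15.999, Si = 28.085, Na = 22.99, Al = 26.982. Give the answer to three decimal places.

Na2O (M=61.979): mol = 0.35431; Na = 0.70862, O = 0.35431.
Al2O3 (M=101.961): mol = 0.34935; Al = 0.69870, O = 1.04805.
SiO2 (M=60.083): mol = 0.69471; Si = 0.69471, O = 1.38942.
ΣO = 2.79178; factor = 4/ΣO = 1.43278.
Na apfu = 0.70862 × 1.43278 = 1.015.

1.015 Na apfu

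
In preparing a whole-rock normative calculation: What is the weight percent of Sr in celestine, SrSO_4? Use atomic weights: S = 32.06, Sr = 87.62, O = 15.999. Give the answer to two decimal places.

47.70 mass %

Molar mass of SrSO_4: 1*87.62 + 1*32.06 + 4*15.999 = 183.676 g/mol.
Mass of Sr per formula unit: 1 × 87.62 = 87.620 g.
Weight fraction Sr = 87.620 / 183.676 = 0.4770.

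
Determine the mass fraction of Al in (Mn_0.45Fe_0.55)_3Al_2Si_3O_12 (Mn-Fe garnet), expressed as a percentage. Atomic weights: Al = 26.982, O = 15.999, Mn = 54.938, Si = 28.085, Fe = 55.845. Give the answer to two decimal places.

Molar mass of (Mn_0.45Fe_0.55)_3Al_2Si_3O_12: 1.35·54.938 + 1.65·55.845 + 2·26.982 + 3·28.085 + 12·15.999 = 496.518 g/mol.
Mass of Al per formula unit: 2 × 26.982 = 53.964 g.
Weight fraction Al = 53.964 / 496.518 = 0.1087.

10.87 mass %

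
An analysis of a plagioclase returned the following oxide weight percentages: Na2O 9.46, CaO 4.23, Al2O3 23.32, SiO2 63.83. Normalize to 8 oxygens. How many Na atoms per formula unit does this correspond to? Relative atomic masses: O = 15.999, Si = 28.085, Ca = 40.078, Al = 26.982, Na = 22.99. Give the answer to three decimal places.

Na2O (M=61.979): mol = 0.15263; Na = 0.30526, O = 0.15263.
CaO (M=56.077): mol = 0.07543; Ca = 0.07543, O = 0.07543.
Al2O3 (M=101.961): mol = 0.22871; Al = 0.45742, O = 0.68613.
SiO2 (M=60.083): mol = 1.06236; Si = 1.06236, O = 2.12472.
ΣO = 3.03891; factor = 8/ΣO = 2.63252.
Na apfu = 0.30526 × 2.63252 = 0.804.

0.804 Na apfu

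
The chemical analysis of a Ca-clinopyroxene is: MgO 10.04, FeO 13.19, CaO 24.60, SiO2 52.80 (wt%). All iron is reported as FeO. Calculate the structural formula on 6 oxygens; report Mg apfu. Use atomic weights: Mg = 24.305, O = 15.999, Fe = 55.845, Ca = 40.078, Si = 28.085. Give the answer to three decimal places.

MgO (M=40.304): mol = 0.24911; Mg = 0.24911, O = 0.24911.
FeO (M=71.844): mol = 0.18359; Fe = 0.18359, O = 0.18359.
CaO (M=56.077): mol = 0.43868; Ca = 0.43868, O = 0.43868.
SiO2 (M=60.083): mol = 0.87878; Si = 0.87878, O = 1.75756.
ΣO = 2.62894; factor = 6/ΣO = 2.28229.
Mg apfu = 0.24911 × 2.28229 = 0.569.

0.569 Mg apfu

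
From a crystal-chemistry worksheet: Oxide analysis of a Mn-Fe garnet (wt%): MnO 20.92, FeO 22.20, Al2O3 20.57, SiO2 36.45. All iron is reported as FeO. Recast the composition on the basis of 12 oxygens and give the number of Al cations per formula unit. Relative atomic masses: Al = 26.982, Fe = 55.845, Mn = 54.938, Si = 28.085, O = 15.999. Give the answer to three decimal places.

1.999 Al apfu

MnO: 20.92/70.937 = 0.29491 mol → 0.29491 mol Mn, 0.29491 mol O.
FeO: 22.20/71.844 = 0.30900 mol → 0.30900 mol Fe, 0.30900 mol O.
Al2O3: 20.57/101.961 = 0.20174 mol → 0.40348 mol Al, 0.60522 mol O.
SiO2: 36.45/60.083 = 0.60666 mol → 0.60666 mol Si, 1.21332 mol O.
Total oxygen = 2.42245 mol. Normalization factor = 12/2.42245 = 4.95366.
Al per 12 O = 0.40348 × 4.95366 = 1.999.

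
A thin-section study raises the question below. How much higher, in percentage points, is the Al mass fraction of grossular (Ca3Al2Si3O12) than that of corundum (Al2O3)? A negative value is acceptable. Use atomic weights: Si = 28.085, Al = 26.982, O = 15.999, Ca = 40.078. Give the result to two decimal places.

-40.95 percentage points

First mineral: 53.964 g Al in 450.441 g formula = 11.98 wt% Al.
Second mineral: 53.964 g Al in 101.961 g formula = 52.93 wt% Al.
11.98% − 52.93% gives a difference of -40.95 percentage points.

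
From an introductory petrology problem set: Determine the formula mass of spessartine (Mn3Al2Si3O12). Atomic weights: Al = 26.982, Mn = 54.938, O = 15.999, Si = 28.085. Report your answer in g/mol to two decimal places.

The formula mass is the sum 3*54.938 + 2*26.982 + 3*28.085 + 12*15.999.

495.02 g/mol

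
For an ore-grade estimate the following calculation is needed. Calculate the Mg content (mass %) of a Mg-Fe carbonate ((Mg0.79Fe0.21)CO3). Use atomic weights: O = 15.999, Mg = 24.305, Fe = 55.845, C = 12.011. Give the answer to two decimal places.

21.11 mass %

Formula mass = 0.79*24.305 + 0.21*55.845 + 1*12.011 + 3*15.999 = 90.936 g/mol, of which 19.201 g is Mg.
So Mg makes up 19.201/90.936 = 0.2111 of the mass, i.e. 21.11%.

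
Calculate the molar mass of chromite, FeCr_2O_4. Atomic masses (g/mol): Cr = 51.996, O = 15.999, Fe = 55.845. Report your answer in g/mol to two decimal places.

223.83 g/mol

M = 1×55.845 + 2×51.996 + 4×15.999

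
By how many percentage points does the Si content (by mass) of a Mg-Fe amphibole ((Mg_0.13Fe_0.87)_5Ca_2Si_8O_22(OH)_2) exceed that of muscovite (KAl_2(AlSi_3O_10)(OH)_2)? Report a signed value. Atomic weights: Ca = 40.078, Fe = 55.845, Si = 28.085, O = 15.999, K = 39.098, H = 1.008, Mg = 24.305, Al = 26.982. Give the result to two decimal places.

First mineral: 224.680 g Si in 949.552 g formula = 23.66 wt% Si.
Second mineral: 84.255 g Si in 398.303 g formula = 21.15 wt% Si.
23.66% − 21.15% gives a difference of 2.51 percentage points.

2.51 percentage points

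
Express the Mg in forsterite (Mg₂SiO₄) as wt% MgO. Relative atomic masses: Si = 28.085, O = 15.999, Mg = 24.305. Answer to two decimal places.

57.29 wt%

M(Mg₂SiO₄) = 140.691 g/mol; M(MgO) = 40.304 g/mol.
Moles MgO per formula unit = 2 Mg ÷ 1 = 2.0000.
MgO fraction = (2.0000 × 40.304) / 140.691 = 80.608/140.691 = 0.5729.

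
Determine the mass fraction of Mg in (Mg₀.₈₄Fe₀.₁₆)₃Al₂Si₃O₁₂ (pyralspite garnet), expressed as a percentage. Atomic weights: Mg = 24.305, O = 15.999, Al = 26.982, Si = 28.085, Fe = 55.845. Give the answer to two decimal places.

Formula mass = 2.52×24.305 + 0.48×55.845 + 2×26.982 + 3×28.085 + 12×15.999 = 418.261 g/mol, of which 61.249 g is Mg.
So Mg makes up 61.249/418.261 = 0.1464 of the mass, i.e. 14.64%.

14.64 wt%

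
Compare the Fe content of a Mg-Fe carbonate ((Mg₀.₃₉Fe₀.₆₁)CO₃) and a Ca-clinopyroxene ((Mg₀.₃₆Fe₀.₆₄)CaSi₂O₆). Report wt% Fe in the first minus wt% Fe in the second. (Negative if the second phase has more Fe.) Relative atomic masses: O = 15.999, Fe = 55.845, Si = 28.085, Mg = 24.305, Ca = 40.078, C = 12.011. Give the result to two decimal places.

M((Mg₀.₃₉Fe₀.₆₁)CO₃) = 103.552 g/mol, so wt% Fe = 34.065/103.552 × 100 = 32.90%.
M((Mg₀.₃₆Fe₀.₆₄)CaSi₂O₆) = 236.733 g/mol, so wt% Fe = 35.741/236.733 × 100 = 15.10%.
32.90 − 15.10 = 17.80 pp.

17.80 percentage points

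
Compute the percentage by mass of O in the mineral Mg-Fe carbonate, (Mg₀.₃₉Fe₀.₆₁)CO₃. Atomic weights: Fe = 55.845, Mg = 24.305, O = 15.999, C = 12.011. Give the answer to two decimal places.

M((Mg₀.₃₉Fe₀.₆₁)CO₃) = 103.552 g/mol.
O contributes 3 × 15.999 = 47.997 g per mole.
47.997/103.552 = 0.4635 → 46.35%.

46.35 mass %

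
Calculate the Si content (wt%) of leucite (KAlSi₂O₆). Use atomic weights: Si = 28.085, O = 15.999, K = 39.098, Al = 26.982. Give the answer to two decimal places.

Formula mass = 1·39.098 + 1·26.982 + 2·28.085 + 6·15.999 = 218.244 g/mol, of which 56.170 g is Si.
So Si makes up 56.170/218.244 = 0.2574 of the mass, i.e. 25.74%.

25.74 wt%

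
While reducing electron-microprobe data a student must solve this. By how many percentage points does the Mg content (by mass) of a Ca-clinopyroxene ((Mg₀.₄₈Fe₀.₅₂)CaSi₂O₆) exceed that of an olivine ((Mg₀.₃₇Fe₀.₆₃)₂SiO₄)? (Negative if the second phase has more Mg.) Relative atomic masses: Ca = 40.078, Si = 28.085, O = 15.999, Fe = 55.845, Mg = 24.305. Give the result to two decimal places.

M((Mg₀.₄₈Fe₀.₅₂)CaSi₂O₆) = 232.948 g/mol, so wt% Mg = 11.666/232.948 × 100 = 5.01%.
M((Mg₀.₃₇Fe₀.₆₃)₂SiO₄) = 180.431 g/mol, so wt% Mg = 17.986/180.431 × 100 = 9.97%.
5.01 − 9.97 = -4.96 pp.

-4.96 percentage points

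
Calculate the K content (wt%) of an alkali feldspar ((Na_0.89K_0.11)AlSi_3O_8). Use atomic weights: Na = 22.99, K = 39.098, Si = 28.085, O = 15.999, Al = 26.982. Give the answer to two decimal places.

Formula mass = 0.89·22.99 + 0.11·39.098 + 1·26.982 + 3·28.085 + 8·15.999 = 263.991 g/mol, of which 4.301 g is K.
So K makes up 4.301/263.991 = 0.0163 of the mass, i.e. 1.63%.

1.63 wt%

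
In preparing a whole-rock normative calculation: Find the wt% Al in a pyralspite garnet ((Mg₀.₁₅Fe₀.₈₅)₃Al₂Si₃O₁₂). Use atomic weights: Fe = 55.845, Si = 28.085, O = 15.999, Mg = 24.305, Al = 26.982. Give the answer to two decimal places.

Formula mass = 0.45*24.305 + 2.55*55.845 + 2*26.982 + 3*28.085 + 12*15.999 = 483.549 g/mol, of which 53.964 g is Al.
So Al makes up 53.964/483.549 = 0.1116 of the mass, i.e. 11.16%.

11.16 wt%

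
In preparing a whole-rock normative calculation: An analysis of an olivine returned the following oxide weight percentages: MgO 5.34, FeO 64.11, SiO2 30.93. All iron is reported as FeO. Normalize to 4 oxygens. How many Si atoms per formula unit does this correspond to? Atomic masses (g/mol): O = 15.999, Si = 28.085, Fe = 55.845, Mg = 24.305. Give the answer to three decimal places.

MgO (M=40.304): mol = 0.13249; Mg = 0.13249, O = 0.13249.
FeO (M=71.844): mol = 0.89235; Fe = 0.89235, O = 0.89235.
SiO2 (M=60.083): mol = 0.51479; Si = 0.51479, O = 1.02958.
ΣO = 2.05442; factor = 4/ΣO = 1.94702.
Si apfu = 0.51479 × 1.94702 = 1.002.

1.002 Si apfu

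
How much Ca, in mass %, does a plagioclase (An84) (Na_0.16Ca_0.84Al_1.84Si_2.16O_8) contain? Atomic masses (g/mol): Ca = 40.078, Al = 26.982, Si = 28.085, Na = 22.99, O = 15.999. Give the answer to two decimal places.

12.21 mass %

Molar mass of Na_0.16Ca_0.84Al_1.84Si_2.16O_8: 0.16·22.99 + 0.84·40.078 + 1.84·26.982 + 2.16·28.085 + 8·15.999 = 275.646 g/mol.
Mass of Ca per formula unit: 0.84 × 40.078 = 33.666 g.
Weight fraction Ca = 33.666 / 275.646 = 0.1221.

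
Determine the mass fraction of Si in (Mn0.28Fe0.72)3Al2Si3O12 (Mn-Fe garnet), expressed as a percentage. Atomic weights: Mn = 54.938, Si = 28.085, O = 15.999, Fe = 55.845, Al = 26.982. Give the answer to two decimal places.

16.95 mass %

Molar mass of (Mn0.28Fe0.72)3Al2Si3O12: 0.84*54.938 + 2.16*55.845 + 2*26.982 + 3*28.085 + 12*15.999 = 496.980 g/mol.
Mass of Si per formula unit: 3 × 28.085 = 84.255 g.
Weight fraction Si = 84.255 / 496.980 = 0.1695.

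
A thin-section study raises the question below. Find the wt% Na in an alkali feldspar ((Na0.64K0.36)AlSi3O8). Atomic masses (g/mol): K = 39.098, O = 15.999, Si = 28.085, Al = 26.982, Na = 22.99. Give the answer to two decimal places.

M((Na0.64K0.36)AlSi3O8) = 268.018 g/mol.
Na contributes 0.64 × 22.99 = 14.714 g per mole.
14.714/268.018 = 0.0549 → 5.49%.

5.49 weight percent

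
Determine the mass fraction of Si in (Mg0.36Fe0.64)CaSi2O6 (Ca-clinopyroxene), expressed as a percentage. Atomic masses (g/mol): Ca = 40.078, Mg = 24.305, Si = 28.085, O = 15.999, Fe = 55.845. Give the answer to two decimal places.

M((Mg0.36Fe0.64)CaSi2O6) = 236.733 g/mol.
Si contributes 2 × 28.085 = 56.170 g per mole.
56.170/236.733 = 0.2373 → 23.73%.

23.73 wt%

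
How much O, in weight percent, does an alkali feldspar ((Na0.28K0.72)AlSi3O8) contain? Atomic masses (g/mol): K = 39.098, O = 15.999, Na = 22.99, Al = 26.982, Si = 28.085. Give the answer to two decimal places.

46.74 weight percent

Formula mass = 0.28*22.99 + 0.72*39.098 + 1*26.982 + 3*28.085 + 8*15.999 = 273.817 g/mol, of which 127.992 g is O.
So O makes up 127.992/273.817 = 0.4674 of the mass, i.e. 46.74%.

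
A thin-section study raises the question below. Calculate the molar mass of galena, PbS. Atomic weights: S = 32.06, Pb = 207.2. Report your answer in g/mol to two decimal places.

Pb: 1 × 207.2 = 207.2000
S: 1 × 32.06 = 32.0600
Summing the contributions gives the formula mass.

239.26 g/mol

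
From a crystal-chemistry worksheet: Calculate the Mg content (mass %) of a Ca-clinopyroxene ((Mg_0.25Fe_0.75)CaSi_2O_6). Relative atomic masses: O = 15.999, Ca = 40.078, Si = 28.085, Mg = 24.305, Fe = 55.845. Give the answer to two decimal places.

2.53 mass %

Molar mass of (Mg_0.25Fe_0.75)CaSi_2O_6: 0.25×24.305 + 0.75×55.845 + 1×40.078 + 2×28.085 + 6×15.999 = 240.202 g/mol.
Mass of Mg per formula unit: 0.25 × 24.305 = 6.076 g.
Weight fraction Mg = 6.076 / 240.202 = 0.0253.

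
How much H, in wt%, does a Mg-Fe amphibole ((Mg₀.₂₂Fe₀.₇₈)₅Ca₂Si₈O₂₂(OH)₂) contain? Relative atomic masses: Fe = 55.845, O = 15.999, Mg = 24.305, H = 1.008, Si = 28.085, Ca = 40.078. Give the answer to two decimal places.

Formula mass = 1.10×24.305 + 3.90×55.845 + 2×40.078 + 8×28.085 + 24×15.999 + 2×1.008 = 935.359 g/mol, of which 2.016 g is H.
So H makes up 2.016/935.359 = 0.0022 of the mass, i.e. 0.22%.

0.22 wt%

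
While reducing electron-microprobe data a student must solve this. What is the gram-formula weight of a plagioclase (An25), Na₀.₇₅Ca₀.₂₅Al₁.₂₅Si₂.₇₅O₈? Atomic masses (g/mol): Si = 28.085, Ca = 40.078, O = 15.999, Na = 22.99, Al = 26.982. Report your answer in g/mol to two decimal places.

266.22 g/mol

The formula mass is the sum 0.75*22.99 + 0.25*40.078 + 1.25*26.982 + 2.75*28.085 + 8*15.999.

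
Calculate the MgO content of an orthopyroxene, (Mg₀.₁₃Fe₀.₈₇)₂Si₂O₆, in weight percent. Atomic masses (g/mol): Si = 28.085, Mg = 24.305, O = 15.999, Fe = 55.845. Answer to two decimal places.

M((Mg₀.₁₃Fe₀.₈₇)₂Si₂O₆) = 255.654 g/mol; M(MgO) = 40.304 g/mol.
Moles MgO per formula unit = 0.26 Mg ÷ 1 = 0.2600.
MgO fraction = (0.2600 × 40.304) / 255.654 = 10.479/255.654 = 0.0410.

4.10 wt%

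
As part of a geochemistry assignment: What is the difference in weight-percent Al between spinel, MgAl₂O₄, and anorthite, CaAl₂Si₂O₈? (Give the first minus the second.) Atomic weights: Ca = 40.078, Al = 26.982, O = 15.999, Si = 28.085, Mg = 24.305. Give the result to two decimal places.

18.53 percentage points

Al in MgAl₂O₄: molar mass 142.265 g/mol; 2×26.982 = 53.964 g → 37.93 wt%.
Al in CaAl₂Si₂O₈: molar mass 278.204 g/mol; 2×26.982 = 53.964 g → 19.40 wt%.
Difference = 37.93 − 19.40 = 18.53 percentage points.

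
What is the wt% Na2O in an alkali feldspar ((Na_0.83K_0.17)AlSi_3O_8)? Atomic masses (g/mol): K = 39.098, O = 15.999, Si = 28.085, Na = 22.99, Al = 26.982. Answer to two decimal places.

9.71 wt%

Formula mass = 264.957 g/mol.
0.83 Na → 0.4150 mol Na2O per formula unit; M(Na2O) = 61.979, so Na2O mass = 25.721 g.
25.721/264.957 × 100 = 9.71 wt%.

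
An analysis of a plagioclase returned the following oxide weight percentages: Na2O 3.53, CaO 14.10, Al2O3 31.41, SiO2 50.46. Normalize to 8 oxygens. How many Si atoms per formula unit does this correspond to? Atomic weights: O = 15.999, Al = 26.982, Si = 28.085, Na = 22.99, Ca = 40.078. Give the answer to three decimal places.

Na2O: 3.53/61.979 = 0.05695 mol → 0.11390 mol Na, 0.05695 mol O.
CaO: 14.10/56.077 = 0.25144 mol → 0.25144 mol Ca, 0.25144 mol O.
Al2O3: 31.41/101.961 = 0.30806 mol → 0.61612 mol Al, 0.92418 mol O.
SiO2: 50.46/60.083 = 0.83984 mol → 0.83984 mol Si, 1.67968 mol O.
Total oxygen = 2.91225 mol. Normalization factor = 8/2.91225 = 2.74702.
Si per 8 O = 0.83984 × 2.74702 = 2.307.

2.307 Si apfu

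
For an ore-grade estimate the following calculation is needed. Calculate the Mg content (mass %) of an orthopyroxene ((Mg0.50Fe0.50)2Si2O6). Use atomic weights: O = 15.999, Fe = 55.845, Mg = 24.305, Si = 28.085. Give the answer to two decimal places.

Molar mass of (Mg0.50Fe0.50)2Si2O6: 1×24.305 + 1×55.845 + 2×28.085 + 6×15.999 = 232.314 g/mol.
Mass of Mg per formula unit: 1 × 24.305 = 24.305 g.
Weight fraction Mg = 24.305 / 232.314 = 0.1046.

10.46 mass %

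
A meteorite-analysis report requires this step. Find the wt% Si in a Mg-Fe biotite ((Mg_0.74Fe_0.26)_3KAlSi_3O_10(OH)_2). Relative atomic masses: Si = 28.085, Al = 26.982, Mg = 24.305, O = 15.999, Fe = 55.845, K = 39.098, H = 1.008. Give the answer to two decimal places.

19.07 wt%

Formula mass = 2.22×24.305 + 0.78×55.845 + 1×39.098 + 1×26.982 + 3×28.085 + 12×15.999 + 2×1.008 = 441.855 g/mol, of which 84.255 g is Si.
So Si makes up 84.255/441.855 = 0.1907 of the mass, i.e. 19.07%.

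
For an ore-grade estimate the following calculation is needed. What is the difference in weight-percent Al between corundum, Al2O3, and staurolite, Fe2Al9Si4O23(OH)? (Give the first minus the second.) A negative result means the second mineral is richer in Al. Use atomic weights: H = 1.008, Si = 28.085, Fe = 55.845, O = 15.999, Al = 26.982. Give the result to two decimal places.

Al in Al2O3: molar mass 101.961 g/mol; 2×26.982 = 53.964 g → 52.93 wt%.
Al in Fe2Al9Si4O23(OH): molar mass 851.852 g/mol; 9×26.982 = 242.838 g → 28.51 wt%.
Difference = 52.93 − 28.51 = 24.42 percentage points.

24.42 percentage points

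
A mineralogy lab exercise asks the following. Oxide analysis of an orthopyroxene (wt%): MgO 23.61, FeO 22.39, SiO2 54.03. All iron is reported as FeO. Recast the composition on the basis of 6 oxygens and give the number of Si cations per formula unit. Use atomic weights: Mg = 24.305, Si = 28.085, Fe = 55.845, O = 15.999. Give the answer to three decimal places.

MgO (M=40.304): mol = 0.58580; Mg = 0.58580, O = 0.58580.
FeO (M=71.844): mol = 0.31165; Fe = 0.31165, O = 0.31165.
SiO2 (M=60.083): mol = 0.89926; Si = 0.89926, O = 1.79852.
ΣO = 2.69597; factor = 6/ΣO = 2.22554.
Si apfu = 0.89926 × 2.22554 = 2.001.

2.001 Si apfu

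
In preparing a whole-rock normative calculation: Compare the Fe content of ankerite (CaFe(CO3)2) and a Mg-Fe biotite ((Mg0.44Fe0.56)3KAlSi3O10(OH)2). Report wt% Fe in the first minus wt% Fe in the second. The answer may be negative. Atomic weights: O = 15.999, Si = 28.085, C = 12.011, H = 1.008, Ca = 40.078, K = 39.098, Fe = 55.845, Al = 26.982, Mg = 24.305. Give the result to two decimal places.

Fe in CaFe(CO3)2: molar mass 215.939 g/mol; 1×55.845 = 55.845 g → 25.86 wt%.
Fe in (Mg0.44Fe0.56)3KAlSi3O10(OH)2: molar mass 470.241 g/mol; 1.68×55.845 = 93.820 g → 19.95 wt%.
Difference = 25.86 − 19.95 = 5.91 percentage points.

5.91 percentage points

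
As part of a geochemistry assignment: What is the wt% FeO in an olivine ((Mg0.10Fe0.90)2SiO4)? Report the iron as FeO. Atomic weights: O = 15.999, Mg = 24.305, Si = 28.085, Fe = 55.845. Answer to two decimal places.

65.49 wt%

Formula mass = 197.463 g/mol.
1.80 Fe → 1.8000 mol FeO per formula unit; M(FeO) = 71.844, so FeO mass = 129.319 g.
129.319/197.463 × 100 = 65.49 wt%.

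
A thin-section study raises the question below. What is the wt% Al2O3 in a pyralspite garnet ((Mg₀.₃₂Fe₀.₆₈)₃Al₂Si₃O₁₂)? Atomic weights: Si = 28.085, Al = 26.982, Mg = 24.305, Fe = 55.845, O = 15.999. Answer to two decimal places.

21.81 wt%

M((Mg₀.₃₂Fe₀.₆₈)₃Al₂Si₃O₁₂) = 467.464 g/mol; M(Al2O3) = 101.961 g/mol.
Moles Al2O3 per formula unit = 2 Al ÷ 2 = 1.0000.
Al2O3 fraction = (1.0000 × 101.961) / 467.464 = 101.961/467.464 = 0.2181.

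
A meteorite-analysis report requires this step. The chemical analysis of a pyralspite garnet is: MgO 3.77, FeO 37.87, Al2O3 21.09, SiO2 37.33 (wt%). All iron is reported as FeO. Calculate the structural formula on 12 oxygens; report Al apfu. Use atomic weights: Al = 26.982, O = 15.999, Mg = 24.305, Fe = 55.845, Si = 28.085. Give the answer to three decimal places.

MgO (M=40.304): mol = 0.09354; Mg = 0.09354, O = 0.09354.
FeO (M=71.844): mol = 0.52711; Fe = 0.52711, O = 0.52711.
Al2O3 (M=101.961): mol = 0.20684; Al = 0.41368, O = 0.62052.
SiO2 (M=60.083): mol = 0.62131; Si = 0.62131, O = 1.24262.
ΣO = 2.48379; factor = 12/ΣO = 4.83133.
Al apfu = 0.41368 × 4.83133 = 1.999.

1.999 Al apfu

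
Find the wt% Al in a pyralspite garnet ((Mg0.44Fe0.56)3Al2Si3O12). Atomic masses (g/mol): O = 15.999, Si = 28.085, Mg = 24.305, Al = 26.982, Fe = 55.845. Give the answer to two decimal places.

M((Mg0.44Fe0.56)3Al2Si3O12) = 456.109 g/mol.
Al contributes 2 × 26.982 = 53.964 g per mole.
53.964/456.109 = 0.1183 → 11.83%.

11.83 weight percent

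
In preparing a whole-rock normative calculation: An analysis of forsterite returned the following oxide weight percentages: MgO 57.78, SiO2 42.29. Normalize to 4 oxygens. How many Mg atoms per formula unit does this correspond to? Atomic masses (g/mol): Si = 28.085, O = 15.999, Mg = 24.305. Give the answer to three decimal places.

MgO (M=40.304): mol = 1.43360; Mg = 1.43360, O = 1.43360.
SiO2 (M=60.083): mol = 0.70386; Si = 0.70386, O = 1.40772.
ΣO = 2.84132; factor = 4/ΣO = 1.40780.
Mg apfu = 1.43360 × 1.40780 = 2.018.

2.018 Mg apfu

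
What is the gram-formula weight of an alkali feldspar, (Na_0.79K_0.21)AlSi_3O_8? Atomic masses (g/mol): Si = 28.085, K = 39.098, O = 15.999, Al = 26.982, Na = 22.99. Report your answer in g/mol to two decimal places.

265.60 g/mol

Na: 0.79 × 22.99 = 18.1621
K: 0.21 × 39.098 = 8.2106
Al: 1 × 26.982 = 26.9820
Si: 3 × 28.085 = 84.2550
O: 8 × 15.999 = 127.9920
Summing the contributions gives the formula mass.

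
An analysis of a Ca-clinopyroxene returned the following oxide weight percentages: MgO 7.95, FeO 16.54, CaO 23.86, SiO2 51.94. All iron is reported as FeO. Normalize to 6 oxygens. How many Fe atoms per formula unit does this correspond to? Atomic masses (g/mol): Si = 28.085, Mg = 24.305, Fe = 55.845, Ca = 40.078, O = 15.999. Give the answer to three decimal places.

0.535 Fe apfu

MgO (M=40.304): mol = 0.19725; Mg = 0.19725, O = 0.19725.
FeO (M=71.844): mol = 0.23022; Fe = 0.23022, O = 0.23022.
CaO (M=56.077): mol = 0.42549; Ca = 0.42549, O = 0.42549.
SiO2 (M=60.083): mol = 0.86447; Si = 0.86447, O = 1.72894.
ΣO = 2.58190; factor = 6/ΣO = 2.32387.
Fe apfu = 0.23022 × 2.32387 = 0.535.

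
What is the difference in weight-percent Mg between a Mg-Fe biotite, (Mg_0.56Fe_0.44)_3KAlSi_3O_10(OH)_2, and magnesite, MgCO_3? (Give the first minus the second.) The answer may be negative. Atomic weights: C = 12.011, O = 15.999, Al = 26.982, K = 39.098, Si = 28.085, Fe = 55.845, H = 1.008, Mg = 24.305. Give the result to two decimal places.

-19.93 percentage points

Mg in (Mg_0.56Fe_0.44)_3KAlSi_3O_10(OH)_2: molar mass 458.887 g/mol; 1.68×24.305 = 40.832 g → 8.90 wt%.
Mg in MgCO_3: molar mass 84.313 g/mol; 1×24.305 = 24.305 g → 28.83 wt%.
Difference = 8.90 − 28.83 = -19.93 percentage points.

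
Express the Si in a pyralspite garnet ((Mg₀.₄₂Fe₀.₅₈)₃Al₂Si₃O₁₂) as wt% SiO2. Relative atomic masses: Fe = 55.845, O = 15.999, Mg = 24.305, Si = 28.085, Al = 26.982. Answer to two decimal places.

Molar mass of (Mg₀.₄₂Fe₀.₅₈)₃Al₂Si₃O₁₂ = 1.26·24.305 + 1.74·55.845 + 2·26.982 + 3·28.085 + 12·15.999 = 458.002 g/mol.
Each formula unit contains 3 Si, equivalent to 3/1 = 3.0000 mol SiO2.
M(SiO2) = 1×28.085 + 2×15.999 = 60.083 g/mol.
Mass of SiO2 per formula unit = 3.0000 × 60.083 = 180.249 g.
SiO2 wt% = 180.249 / 458.002 × 100 = 39.36%.

39.36 wt%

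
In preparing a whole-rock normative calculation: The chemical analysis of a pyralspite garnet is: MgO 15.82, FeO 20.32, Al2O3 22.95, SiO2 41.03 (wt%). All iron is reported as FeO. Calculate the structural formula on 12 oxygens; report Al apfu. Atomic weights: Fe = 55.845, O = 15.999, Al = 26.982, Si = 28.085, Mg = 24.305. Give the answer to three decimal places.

1.989 Al apfu

15.82 wt% MgO ÷ 40.304 g/mol = 0.39252 mol, giving 0.39252 Mg and 0.39252 O.
20.32 wt% FeO ÷ 71.844 g/mol = 0.28284 mol, giving 0.28284 Fe and 0.28284 O.
22.95 wt% Al2O3 ÷ 101.961 g/mol = 0.22509 mol, giving 0.45018 Al and 0.67527 O.
41.03 wt% SiO2 ÷ 60.083 g/mol = 0.68289 mol, giving 0.68289 Si and 1.36578 O.
Oxygen sums to 2.71641; scaling by 12/2.71641 = 4.41760 puts the formula on 12 O.
Al: 0.45018 × 4.41760 = 1.989 atoms per formula unit.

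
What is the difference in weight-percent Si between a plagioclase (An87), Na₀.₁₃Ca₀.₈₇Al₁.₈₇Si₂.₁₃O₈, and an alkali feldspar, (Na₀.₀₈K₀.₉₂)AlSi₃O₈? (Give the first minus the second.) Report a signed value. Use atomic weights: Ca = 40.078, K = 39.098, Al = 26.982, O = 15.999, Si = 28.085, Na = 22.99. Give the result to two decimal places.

-8.75 percentage points

Si in Na₀.₁₃Ca₀.₈₇Al₁.₈₇Si₂.₁₃O₈: molar mass 276.126 g/mol; 2.13×28.085 = 59.821 g → 21.66 wt%.
Si in (Na₀.₀₈K₀.₉₂)AlSi₃O₈: molar mass 277.038 g/mol; 3×28.085 = 84.255 g → 30.41 wt%.
Difference = 21.66 − 30.41 = -8.75 percentage points.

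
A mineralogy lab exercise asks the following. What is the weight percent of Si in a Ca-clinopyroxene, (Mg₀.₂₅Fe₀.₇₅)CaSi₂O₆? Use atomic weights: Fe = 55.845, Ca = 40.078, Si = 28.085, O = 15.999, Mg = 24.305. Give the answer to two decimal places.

Formula mass = 0.25×24.305 + 0.75×55.845 + 1×40.078 + 2×28.085 + 6×15.999 = 240.202 g/mol, of which 56.170 g is Si.
So Si makes up 56.170/240.202 = 0.2338 of the mass, i.e. 23.38%.

23.38 wt%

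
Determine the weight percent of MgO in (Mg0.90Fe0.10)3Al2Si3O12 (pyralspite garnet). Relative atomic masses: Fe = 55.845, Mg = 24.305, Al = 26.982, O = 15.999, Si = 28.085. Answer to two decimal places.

Formula mass = 412.584 g/mol.
2.70 Mg → 2.7000 mol MgO per formula unit; M(MgO) = 40.304, so MgO mass = 108.821 g.
108.821/412.584 × 100 = 26.38 wt%.

26.38 wt%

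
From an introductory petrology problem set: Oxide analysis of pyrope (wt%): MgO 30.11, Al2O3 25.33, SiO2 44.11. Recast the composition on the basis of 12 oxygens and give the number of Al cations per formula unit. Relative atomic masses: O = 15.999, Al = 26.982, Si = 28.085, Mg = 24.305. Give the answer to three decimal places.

30.11 wt% MgO ÷ 40.304 g/mol = 0.74707 mol, giving 0.74707 Mg and 0.74707 O.
25.33 wt% Al2O3 ÷ 101.961 g/mol = 0.24843 mol, giving 0.49686 Al and 0.74529 O.
44.11 wt% SiO2 ÷ 60.083 g/mol = 0.73415 mol, giving 0.73415 Si and 1.46830 O.
Oxygen sums to 2.96066; scaling by 12/2.96066 = 4.05315 puts the formula on 12 O.
Al: 0.49686 × 4.05315 = 2.014 atoms per formula unit.

2.014 Al apfu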